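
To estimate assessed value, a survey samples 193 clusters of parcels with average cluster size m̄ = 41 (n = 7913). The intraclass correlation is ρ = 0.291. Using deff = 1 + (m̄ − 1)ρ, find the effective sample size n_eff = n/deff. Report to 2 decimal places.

deff = 1 + (41 − 1)·0.291 = 1 + 11.64 = 12.64.
n_eff = 7913 / 12.64 = 626.03.

626.03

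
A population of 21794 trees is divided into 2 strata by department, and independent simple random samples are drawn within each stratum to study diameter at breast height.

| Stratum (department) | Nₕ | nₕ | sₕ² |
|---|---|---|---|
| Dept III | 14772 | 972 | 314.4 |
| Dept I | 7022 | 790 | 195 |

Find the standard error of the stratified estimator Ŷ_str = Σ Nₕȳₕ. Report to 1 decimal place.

8760.1

Var(Ŷ_str) = Σₕ Nₕ²(1 − fₕ)sₕ²/nₕ.
Dept III: 14772²·(1 − 972/14772)·314.4/972 = 6.5937831 × 10^7.
Dept I: 7022²·(1 − 790/7022)·195/790 = 1.0801791 × 10^7.
Sum = 7.6739622 × 10^7.
SE = √(7.6739622 × 10^7) = 8760.1.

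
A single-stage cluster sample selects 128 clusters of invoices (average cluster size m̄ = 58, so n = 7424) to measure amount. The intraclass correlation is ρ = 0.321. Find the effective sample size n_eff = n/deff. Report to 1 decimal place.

384.7

deff = 1 + (58 − 1)·0.321 = 1 + 18.297 = 19.297.
n_eff = 7424 / 19.297 = 384.7.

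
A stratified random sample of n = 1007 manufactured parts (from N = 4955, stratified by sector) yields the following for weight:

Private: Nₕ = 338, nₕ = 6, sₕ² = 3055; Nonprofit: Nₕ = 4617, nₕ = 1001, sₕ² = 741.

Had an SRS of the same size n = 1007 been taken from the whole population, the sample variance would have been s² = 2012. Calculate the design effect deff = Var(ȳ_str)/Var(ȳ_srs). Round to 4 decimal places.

Var(ȳ_str) = Σ Wₕ²(1−fₕ)sₕ²/nₕ with Wₕ = Nₕ/4955:
  Private: (338/4955)²·(1−6/338)·3055/6 = 2.3271664
  Nonprofit: (4617/4955)²·(1−1001/4617)·741/1001 = 0.50336743
  → Var(ȳ_str) = 2.8305338.
Var(ȳ_srs) = (1 − 1007/4955)·2012/1007 = 1.5919594.
deff = 2.8305338 / 1.5919594 = 1.7780.

1.7780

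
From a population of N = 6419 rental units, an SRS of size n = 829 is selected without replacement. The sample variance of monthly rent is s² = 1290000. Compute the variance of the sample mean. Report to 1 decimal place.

Under SRS without replacement, Var(ȳ) = (1 − f)·s²/n with f = n/N = 829/6419 = 0.12914784.
Var(ȳ) = (1 − 0.12914784)·1290000/829 = 0.87085216·1556.0917 = 1355.1258.

1355.1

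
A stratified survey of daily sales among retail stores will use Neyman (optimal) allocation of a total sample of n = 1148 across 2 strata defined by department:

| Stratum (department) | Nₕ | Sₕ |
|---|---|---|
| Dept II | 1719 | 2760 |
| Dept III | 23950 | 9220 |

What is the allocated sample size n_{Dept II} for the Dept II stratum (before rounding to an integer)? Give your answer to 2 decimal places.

24.15

Neyman allocation: nₕ = n·NₕSₕ / Σⱼ NⱼSⱼ.
Σ NⱼSⱼ = 1719·2760 + 23950·9220 = 2.2556344 × 10^8.
n_{Dept II} = 1148·1719·2760 / (2.2556344 × 10^8) = 24.15.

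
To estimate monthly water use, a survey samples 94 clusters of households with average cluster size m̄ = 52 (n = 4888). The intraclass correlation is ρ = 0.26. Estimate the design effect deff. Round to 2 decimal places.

14.26

deff = 1 + (52 − 1)·0.26 = 1 + 13.26 = 14.26.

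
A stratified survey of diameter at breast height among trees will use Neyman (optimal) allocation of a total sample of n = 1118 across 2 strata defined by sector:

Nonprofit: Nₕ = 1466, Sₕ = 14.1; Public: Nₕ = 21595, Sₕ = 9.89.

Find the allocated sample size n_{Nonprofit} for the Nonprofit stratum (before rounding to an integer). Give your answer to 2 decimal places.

98.66

Neyman allocation: nₕ = n·NₕSₕ / Σⱼ NⱼSⱼ.
Σ NⱼSⱼ = 1466·14.1 + 21595·9.89 = 234245.15.
n_{Nonprofit} = 1118·1466·14.1 / 234245.15 = 98.66.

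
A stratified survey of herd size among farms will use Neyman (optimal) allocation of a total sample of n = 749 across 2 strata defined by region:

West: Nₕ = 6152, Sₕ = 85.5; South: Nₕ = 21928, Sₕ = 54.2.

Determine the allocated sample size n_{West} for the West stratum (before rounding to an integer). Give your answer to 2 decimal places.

Neyman allocation: nₕ = n·NₕSₕ / Σⱼ NⱼSⱼ.
Σ NⱼSⱼ = 6152·85.5 + 21928·54.2 = 1.7144936 × 10^6.
n_{West} = 749·6152·85.5 / (1.7144936 × 10^6) = 229.79.

229.79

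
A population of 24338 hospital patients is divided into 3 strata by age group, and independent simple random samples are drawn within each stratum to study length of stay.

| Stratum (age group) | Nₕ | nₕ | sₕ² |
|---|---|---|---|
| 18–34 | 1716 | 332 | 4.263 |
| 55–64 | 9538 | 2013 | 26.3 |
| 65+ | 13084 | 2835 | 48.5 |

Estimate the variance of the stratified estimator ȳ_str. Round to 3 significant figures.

0.00551

Var(ȳ_str) = Σₕ Wₕ²(1 − fₕ)sₕ²/nₕ with Wₕ = Nₕ/N, N = 24338.
18–34: Wₕ = 0.07050703; term = 0.07050703²·(1 − 0.19347319)·4.263/332 = 5.1482645 × 10^-5.
55–64: Wₕ = 0.39189744; term = 0.39189744²·(1 − 0.21105053)·26.3/2013 = 0.0015830915.
65+: Wₕ = 0.53759553; term = 0.53759553²·(1 − 0.21667686)·48.5/2835 = 0.0038729414.
Sum = 0.0055075155.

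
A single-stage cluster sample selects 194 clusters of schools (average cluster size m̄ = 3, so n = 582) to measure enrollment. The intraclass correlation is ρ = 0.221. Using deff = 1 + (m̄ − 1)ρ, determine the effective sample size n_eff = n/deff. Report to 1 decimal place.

deff = 1 + (3 − 1)·0.221 = 1 + 0.442 = 1.442.
n_eff = 582 / 1.442 = 403.6.

403.6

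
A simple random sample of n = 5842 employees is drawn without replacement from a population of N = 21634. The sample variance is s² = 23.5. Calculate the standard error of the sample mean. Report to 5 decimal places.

Under SRS without replacement, Var(ȳ) = (1 − f)·s²/n with f = n/N = 5842/21634 = 0.27003790.
Var(ȳ) = (1 − 0.27003790)·23.5/5842 = 0.72996210·0.004022595 = 0.0029363419.
SE(ȳ) = √(0.0029363419) = 0.05419.

0.05419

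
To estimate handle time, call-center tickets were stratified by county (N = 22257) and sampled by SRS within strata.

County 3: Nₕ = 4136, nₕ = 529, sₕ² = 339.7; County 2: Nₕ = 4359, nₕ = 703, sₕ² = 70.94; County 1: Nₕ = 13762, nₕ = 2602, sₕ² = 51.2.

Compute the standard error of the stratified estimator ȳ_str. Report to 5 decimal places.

Var(ȳ_str) = Σₕ Wₕ²(1 − fₕ)sₕ²/nₕ with Wₕ = Nₕ/N, N = 22257.
County 3: Wₕ = 0.18582918; term = 0.18582918²·(1 − 0.12790135)·339.7/529 = 0.019338968.
County 2: Wₕ = 0.19584850; term = 0.19584850²·(1 − 0.16127552)·70.94/703 = 0.0032463524.
County 1: Wₕ = 0.61832233; term = 0.61832233²·(1 − 0.18907136)·51.2/2602 = 0.0061006367.
Sum = 0.028685957.
SE = √(0.028685957) = 0.16937.

0.16937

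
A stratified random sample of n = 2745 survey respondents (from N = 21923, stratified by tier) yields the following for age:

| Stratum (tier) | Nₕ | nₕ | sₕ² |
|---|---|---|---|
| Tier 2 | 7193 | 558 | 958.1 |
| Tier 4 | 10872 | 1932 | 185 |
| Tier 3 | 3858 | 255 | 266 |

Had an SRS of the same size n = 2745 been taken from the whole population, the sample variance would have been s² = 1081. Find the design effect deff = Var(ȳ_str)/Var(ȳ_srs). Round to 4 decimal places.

Var(ȳ_str) = Σ Wₕ²(1−fₕ)sₕ²/nₕ with Wₕ = Nₕ/21923:
  Tier 2: (7193/21923)²·(1−558/7193)·958.1/558 = 0.17050129
  Tier 4: (10872/21923)²·(1−1932/10872)·185/1932 = 0.019364737
  Tier 3: (3858/21923)²·(1−255/3858)·266/255 = 0.03016949
  → Var(ȳ_str) = 0.22003552.
Var(ȳ_srs) = (1 − 2745/21923)·1081/2745 = 0.34449798.
deff = 0.22003552 / 0.34449798 = 0.6387.

0.6387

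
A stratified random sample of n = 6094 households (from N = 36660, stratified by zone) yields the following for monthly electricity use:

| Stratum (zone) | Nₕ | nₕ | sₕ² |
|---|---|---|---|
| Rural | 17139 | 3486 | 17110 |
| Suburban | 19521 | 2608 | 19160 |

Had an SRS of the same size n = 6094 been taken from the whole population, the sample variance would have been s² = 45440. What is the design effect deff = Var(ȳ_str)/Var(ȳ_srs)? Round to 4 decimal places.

Var(ȳ_str) = Σ Wₕ²(1−fₕ)sₕ²/nₕ with Wₕ = Nₕ/36660:
  Rural: (17139/36660)²·(1−3486/17139)·17110/3486 = 0.85457715
  Suburban: (19521/36660)²·(1−2608/19521)·19160/2608 = 1.804786
  → Var(ȳ_str) = 2.6593632.
Var(ȳ_srs) = (1 − 6094/36660)·45440/6094 = 6.2170165.
deff = 2.6593632 / 6.2170165 = 0.4278.

0.4278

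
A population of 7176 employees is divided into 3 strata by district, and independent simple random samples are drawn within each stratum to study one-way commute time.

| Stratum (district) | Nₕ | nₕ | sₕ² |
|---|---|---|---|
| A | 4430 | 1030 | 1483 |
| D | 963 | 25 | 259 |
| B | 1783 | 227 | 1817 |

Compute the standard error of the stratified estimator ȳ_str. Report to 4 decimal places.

1.0169

Var(ȳ_str) = Σₕ Wₕ²(1 − fₕ)sₕ²/nₕ with Wₕ = Nₕ/N, N = 7176.
A: Wₕ = 0.61733556; term = 0.61733556²·(1 − 0.23250564)·1483/1030 = 0.42113536.
D: Wₕ = 0.13419732; term = 0.13419732²·(1 − 0.02596054)·259/25 = 0.18172891.
B: Wₕ = 0.24846711; term = 0.24846711²·(1 − 0.12731352)·1817/227 = 0.43124607.
Sum = 1.0341103.
SE = √(1.0341103) = 1.0169.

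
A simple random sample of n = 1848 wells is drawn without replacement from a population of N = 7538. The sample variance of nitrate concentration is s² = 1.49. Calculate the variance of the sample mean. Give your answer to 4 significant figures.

Under SRS without replacement, Var(ȳ) = (1 − f)·s²/n with f = n/N = 1848/7538 = 0.24515787.
Var(ȳ) = (1 − 0.24515787)·1.49/1848 = 0.75484213·8.0627706 × 10^-4 = 6.0861189 × 10^-4.

6.086 × 10^-4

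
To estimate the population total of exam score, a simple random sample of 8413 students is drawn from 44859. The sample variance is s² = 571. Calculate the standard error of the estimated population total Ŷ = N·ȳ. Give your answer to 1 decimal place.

10534.0

Var(Ŷ) = N²·Var(ȳ) = N²·(1 − n/N)·s²/n.
f = 8413/44859 = 0.18754319; Var(ȳ) = 0.81245681·571/8413 = 0.055142379.
Var(Ŷ) = 44859² · 0.055142379 = 1.1096466 × 10^8.
SE(Ŷ) = √(1.1096466 × 10^8) = 10534.0.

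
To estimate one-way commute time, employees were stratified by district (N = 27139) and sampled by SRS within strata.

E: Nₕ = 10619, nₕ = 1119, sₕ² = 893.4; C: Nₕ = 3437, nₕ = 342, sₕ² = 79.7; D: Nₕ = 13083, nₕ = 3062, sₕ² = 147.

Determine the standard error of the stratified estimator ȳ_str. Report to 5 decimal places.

Var(ȳ_str) = Σₕ Wₕ²(1 − fₕ)sₕ²/nₕ with Wₕ = Nₕ/N, N = 27139.
E: Wₕ = 0.39128192; term = 0.39128192²·(1 − 0.10537715)·893.4/1119 = 0.10935418.
C: Wₕ = 0.12664431; term = 0.12664431²·(1 − 0.09950538)·79.7/342 = 0.0033657722.
D: Wₕ = 0.48207377; term = 0.48207377²·(1 − 0.23404418)·147/3062 = 0.0085456061.
Sum = 0.12126556.
SE = √(0.12126556) = 0.34823.

0.34823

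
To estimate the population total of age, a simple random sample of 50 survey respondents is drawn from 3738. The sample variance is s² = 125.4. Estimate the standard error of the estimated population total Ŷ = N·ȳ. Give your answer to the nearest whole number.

5880

Var(Ŷ) = N²·Var(ȳ) = N²·(1 − n/N)·s²/n.
f = 50/3738 = 0.01337614; Var(ȳ) = 0.98662386·125.4/50 = 2.4744526.
Var(Ŷ) = 3738² · 2.4744526 = 3.4574645 × 10^7.
SE(Ŷ) = √(3.4574645 × 10^7) = 5880.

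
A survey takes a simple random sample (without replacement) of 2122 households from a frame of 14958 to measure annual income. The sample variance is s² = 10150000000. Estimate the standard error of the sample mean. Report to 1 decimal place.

Under SRS without replacement, Var(ȳ) = (1 − f)·s²/n with f = n/N = 2122/14958 = 0.14186389.
Var(ȳ) = (1 − 0.14186389)·10150000000/2122 = 0.85813611·4.7832234 × 10^6 = 4.1046567 × 10^6.
SE(ȳ) = √(4.1046567 × 10^6) = 2026.0.

2026.0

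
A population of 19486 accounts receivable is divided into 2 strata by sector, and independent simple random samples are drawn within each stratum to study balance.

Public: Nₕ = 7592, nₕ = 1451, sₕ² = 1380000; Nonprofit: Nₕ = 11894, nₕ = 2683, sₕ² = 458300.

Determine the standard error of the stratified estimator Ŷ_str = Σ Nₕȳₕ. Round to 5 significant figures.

251110

Var(Ŷ_str) = Σₕ Nₕ²(1 − fₕ)sₕ²/nₕ.
Public: 7592²·(1 − 1451/7592)·1380000/1451 = 4.4341152 × 10^10.
Nonprofit: 11894²·(1 − 2683/11894)·458300/2683 = 1.8713883 × 10^10.
Sum = 6.3055035 × 10^10.
SE = √(6.3055035 × 10^10) = 251110.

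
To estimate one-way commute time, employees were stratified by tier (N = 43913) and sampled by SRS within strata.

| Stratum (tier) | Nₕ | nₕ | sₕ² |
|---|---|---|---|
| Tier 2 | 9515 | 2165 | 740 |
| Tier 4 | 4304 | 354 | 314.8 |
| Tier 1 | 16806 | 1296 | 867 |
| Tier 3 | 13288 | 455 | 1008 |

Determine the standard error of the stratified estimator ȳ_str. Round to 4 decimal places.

0.5537

Var(ȳ_str) = Σₕ Wₕ²(1 − fₕ)sₕ²/nₕ with Wₕ = Nₕ/N, N = 43913.
Tier 2: Wₕ = 0.21667843; term = 0.21667843²·(1 − 0.22753547)·740/2165 = 0.012396062.
Tier 4: Wₕ = 0.09801198; term = 0.09801198²·(1 − 0.08224907)·314.8/354 = 0.0078399737.
Tier 1: Wₕ = 0.38271127; term = 0.38271127²·(1 − 0.07711532)·867/1296 = 0.090428231.
Tier 3: Wₕ = 0.30259832; term = 0.30259832²·(1 − 0.03424142)·1008/455 = 0.19590735.
Sum = 0.30657162.
SE = √(0.30657162) = 0.5537.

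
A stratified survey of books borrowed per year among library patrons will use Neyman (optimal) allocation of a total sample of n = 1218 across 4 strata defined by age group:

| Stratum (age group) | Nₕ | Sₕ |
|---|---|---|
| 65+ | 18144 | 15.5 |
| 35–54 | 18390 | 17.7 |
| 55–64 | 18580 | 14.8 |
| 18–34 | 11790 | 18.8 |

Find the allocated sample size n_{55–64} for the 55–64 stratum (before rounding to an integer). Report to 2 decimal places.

Neyman allocation: nₕ = n·NₕSₕ / Σⱼ NⱼSⱼ.
Σ NⱼSⱼ = 18144·15.5 + 18390·17.7 + 18580·14.8 + 11790·18.8 = 1.103371 × 10^6.
n_{55–64} = 1218·18580·14.8 / (1.103371 × 10^6) = 303.55.

303.55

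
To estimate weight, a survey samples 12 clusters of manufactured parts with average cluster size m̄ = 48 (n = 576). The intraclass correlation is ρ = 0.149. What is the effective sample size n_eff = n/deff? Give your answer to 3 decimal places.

71.973

deff = 1 + (48 − 1)·0.149 = 1 + 7.003 = 8.003.
n_eff = 576 / 8.003 = 71.973.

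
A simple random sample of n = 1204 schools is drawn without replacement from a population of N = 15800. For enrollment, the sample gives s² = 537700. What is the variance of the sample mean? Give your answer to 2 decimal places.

412.56

Under SRS without replacement, Var(ȳ) = (1 − f)·s²/n with f = n/N = 1204/15800 = 0.07620253.
Var(ȳ) = (1 − 0.07620253)·537700/1204 = 0.92379747·446.59468 = 412.56304.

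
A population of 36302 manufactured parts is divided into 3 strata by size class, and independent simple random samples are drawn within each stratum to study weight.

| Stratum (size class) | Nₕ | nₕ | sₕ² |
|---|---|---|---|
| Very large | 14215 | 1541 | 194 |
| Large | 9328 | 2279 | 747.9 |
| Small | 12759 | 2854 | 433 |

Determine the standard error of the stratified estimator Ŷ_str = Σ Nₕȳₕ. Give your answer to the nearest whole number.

Var(Ŷ_str) = Σₕ Nₕ²(1 − fₕ)sₕ²/nₕ.
Very large: 14215²·(1 − 1541/14215)·194/1541 = 2.2680867 × 10^7.
Large: 9328²·(1 − 2279/9328)·747.9/2279 = 2.1578202 × 10^7.
Small: 12759²·(1 − 2854/12759)·433/2854 = 1.9173661 × 10^7.
Sum = 6.343273 × 10^7.
SE = √(6.343273 × 10^7) = 7964.

7964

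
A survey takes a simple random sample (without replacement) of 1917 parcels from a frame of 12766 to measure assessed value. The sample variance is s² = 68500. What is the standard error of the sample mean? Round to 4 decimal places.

Under SRS without replacement, Var(ȳ) = (1 − f)·s²/n with f = n/N = 1917/12766 = 0.15016450.
Var(ȳ) = (1 − 0.15016450)·68500/1917 = 0.84983550·35.732916 = 30.367101.
SE(ȳ) = √(30.367101) = 5.5106.

5.5106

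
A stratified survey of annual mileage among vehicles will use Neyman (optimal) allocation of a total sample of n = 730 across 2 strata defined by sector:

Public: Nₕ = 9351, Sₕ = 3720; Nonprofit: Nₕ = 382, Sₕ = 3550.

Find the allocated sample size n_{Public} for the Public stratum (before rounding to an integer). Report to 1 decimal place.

702.6

Neyman allocation: nₕ = n·NₕSₕ / Σⱼ NⱼSⱼ.
Σ NⱼSⱼ = 9351·3720 + 382·3550 = 3.614182 × 10^7.
n_{Public} = 730·9351·3720 / (3.614182 × 10^7) = 702.6.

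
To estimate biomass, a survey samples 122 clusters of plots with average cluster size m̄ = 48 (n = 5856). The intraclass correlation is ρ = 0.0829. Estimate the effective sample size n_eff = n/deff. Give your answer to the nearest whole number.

1196

deff = 1 + (48 − 1)·0.0829 = 1 + 3.8963 = 4.8963.
n_eff = 5856 / 4.8963 = 1196.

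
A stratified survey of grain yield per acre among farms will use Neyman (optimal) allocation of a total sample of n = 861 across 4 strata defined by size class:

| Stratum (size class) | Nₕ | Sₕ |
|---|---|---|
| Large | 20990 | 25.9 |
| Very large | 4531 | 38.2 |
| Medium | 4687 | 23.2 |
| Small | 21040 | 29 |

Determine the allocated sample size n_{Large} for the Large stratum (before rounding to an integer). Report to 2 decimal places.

Neyman allocation: nₕ = n·NₕSₕ / Σⱼ NⱼSⱼ.
Σ NⱼSⱼ = 20990·25.9 + 4531·38.2 + 4687·23.2 + 21040·29 = 1.4356236 × 10^6.
n_{Large} = 861·20990·25.9 / (1.4356236 × 10^6) = 326.04.

326.04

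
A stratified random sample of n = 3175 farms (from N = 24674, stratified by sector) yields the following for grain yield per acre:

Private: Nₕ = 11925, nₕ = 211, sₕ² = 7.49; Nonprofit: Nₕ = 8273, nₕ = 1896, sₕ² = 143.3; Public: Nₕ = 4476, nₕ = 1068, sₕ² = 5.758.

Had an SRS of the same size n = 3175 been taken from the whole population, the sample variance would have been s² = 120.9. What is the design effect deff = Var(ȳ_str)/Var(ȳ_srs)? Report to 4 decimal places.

0.4470

Var(ȳ_str) = Σ Wₕ²(1−fₕ)sₕ²/nₕ with Wₕ = Nₕ/24674:
  Private: (11925/24674)²·(1−211/11925)·7.49/211 = 0.0081448642
  Nonprofit: (8273/24674)²·(1−1896/8273)·143.3/1896 = 0.0065495005
  Public: (4476/24674)²·(1−1068/4476)·5.758/1068 = 1.3508619 × 10^-4
  → Var(ȳ_str) = 0.014829451.
Var(ȳ_srs) = (1 − 3175/24674)·120.9/3175 = 0.033178846.
deff = 0.014829451 / 0.033178846 = 0.4470.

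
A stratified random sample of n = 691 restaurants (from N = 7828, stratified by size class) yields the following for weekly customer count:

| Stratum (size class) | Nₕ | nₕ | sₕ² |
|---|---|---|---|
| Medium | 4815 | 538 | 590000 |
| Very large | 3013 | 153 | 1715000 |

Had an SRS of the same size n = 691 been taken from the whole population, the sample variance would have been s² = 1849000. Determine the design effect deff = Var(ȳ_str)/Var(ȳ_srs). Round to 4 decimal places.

Var(ȳ_str) = Σ Wₕ²(1−fₕ)sₕ²/nₕ with Wₕ = Nₕ/7828:
  Medium: (4815/7828)²·(1−538/4815)·590000/538 = 368.55613
  Very large: (3013/7828)²·(1−153/3013)·1715000/153 = 1576.2904
  → Var(ȳ_str) = 1944.8465.
Var(ȳ_srs) = (1 − 691/7828)·1849000/691 = 2439.6288.
deff = 1944.8465 / 2439.6288 = 0.7972.

0.7972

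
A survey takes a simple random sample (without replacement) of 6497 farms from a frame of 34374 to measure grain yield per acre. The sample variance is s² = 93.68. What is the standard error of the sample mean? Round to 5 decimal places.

Under SRS without replacement, Var(ȳ) = (1 − f)·s²/n with f = n/N = 6497/34374 = 0.18900913.
Var(ȳ) = (1 − 0.18900913)·93.68/6497 = 0.81099087·0.014418963 = 0.011693647.
SE(ȳ) = √(0.011693647) = 0.10814.

0.10814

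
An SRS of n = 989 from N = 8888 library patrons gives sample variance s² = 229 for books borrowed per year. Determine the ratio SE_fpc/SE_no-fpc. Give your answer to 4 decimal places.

f = n/N = 989/8888 = 0.11127363.
SE_no-fpc = √(s²/n) = 0.48119333; SE_fpc = √((1−f)s²/n) = 0.45363194.
Ratio = √(1−f) = 0.94272285.

0.9427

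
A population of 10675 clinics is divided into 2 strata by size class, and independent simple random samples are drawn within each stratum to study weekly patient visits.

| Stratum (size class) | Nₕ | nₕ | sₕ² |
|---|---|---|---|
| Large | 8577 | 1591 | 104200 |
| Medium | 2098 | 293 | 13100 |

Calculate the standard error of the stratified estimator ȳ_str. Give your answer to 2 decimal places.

Var(ȳ_str) = Σₕ Wₕ²(1 − fₕ)sₕ²/nₕ with Wₕ = Nₕ/N, N = 10675.
Large: Wₕ = 0.80346604; term = 0.80346604²·(1 − 0.18549609)·104200/1591 = 34.437036.
Medium: Wₕ = 0.19653396; term = 0.19653396²·(1 − 0.13965682)·13100/293 = 1.4857666.
Sum = 35.922803.
SE = √(35.922803) = 5.99.

5.99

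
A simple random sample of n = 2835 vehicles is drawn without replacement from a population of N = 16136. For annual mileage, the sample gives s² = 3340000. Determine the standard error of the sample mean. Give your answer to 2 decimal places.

31.16

Under SRS without replacement, Var(ȳ) = (1 − f)·s²/n with f = n/N = 2835/16136 = 0.17569410.
Var(ȳ) = (1 − 0.17569410)·3340000/2835 = 0.82430590·1178.1305 = 971.13993.
SE(ȳ) = √(971.13993) = 31.16.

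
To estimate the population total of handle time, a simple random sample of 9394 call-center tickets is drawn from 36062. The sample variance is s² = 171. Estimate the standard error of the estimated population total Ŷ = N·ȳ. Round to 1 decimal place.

Var(Ŷ) = N²·Var(ȳ) = N²·(1 − n/N)·s²/n.
f = 9394/36062 = 0.26049581; Var(ȳ) = 0.73950419·171/9394 = 0.013461275.
Var(Ŷ) = 36062² · 0.013461275 = 1.7505955 × 10^7.
SE(Ŷ) = √(1.7505955 × 10^7) = 4184.0.

4184.0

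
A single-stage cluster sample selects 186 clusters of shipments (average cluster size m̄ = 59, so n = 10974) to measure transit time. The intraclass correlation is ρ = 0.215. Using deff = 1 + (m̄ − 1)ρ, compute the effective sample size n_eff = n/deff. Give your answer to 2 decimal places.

814.70

deff = 1 + (59 − 1)·0.215 = 1 + 12.47 = 13.47.
n_eff = 10974 / 13.47 = 814.70.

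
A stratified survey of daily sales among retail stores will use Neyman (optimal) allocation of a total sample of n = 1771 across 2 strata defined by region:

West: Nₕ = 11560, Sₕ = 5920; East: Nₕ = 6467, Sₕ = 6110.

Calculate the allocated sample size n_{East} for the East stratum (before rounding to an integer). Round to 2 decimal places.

648.25

Neyman allocation: nₕ = n·NₕSₕ / Σⱼ NⱼSⱼ.
Σ NⱼSⱼ = 11560·5920 + 6467·6110 = 1.0794857 × 10^8.
n_{East} = 1771·6467·6110 / (1.0794857 × 10^8) = 648.25.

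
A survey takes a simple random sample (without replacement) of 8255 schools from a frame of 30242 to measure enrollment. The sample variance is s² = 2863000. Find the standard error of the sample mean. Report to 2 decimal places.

Under SRS without replacement, Var(ȳ) = (1 − f)·s²/n with f = n/N = 8255/30242 = 0.27296475.
Var(ȳ) = (1 − 0.27296475)·2863000/8255 = 0.72703525·346.82011 = 252.15044.
SE(ȳ) = √(252.15044) = 15.88.

15.88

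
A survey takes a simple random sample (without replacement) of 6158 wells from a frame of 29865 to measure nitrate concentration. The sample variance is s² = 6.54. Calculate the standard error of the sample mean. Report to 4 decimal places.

0.0290

Under SRS without replacement, Var(ȳ) = (1 − f)·s²/n with f = n/N = 6158/29865 = 0.20619454.
Var(ȳ) = (1 − 0.20619454)·6.54/6158 = 0.79380546·0.0010620331 = 8.4304769 × 10^-4.
SE(ȳ) = √(8.4304769 × 10^-4) = 0.0290.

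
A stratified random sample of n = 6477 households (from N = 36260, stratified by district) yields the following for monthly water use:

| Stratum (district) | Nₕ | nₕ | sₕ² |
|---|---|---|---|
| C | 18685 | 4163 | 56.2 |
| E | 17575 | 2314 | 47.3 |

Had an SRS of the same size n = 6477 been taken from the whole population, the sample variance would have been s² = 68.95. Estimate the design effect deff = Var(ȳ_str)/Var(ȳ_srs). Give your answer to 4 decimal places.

0.7955

Var(ȳ_str) = Σ Wₕ²(1−fₕ)sₕ²/nₕ with Wₕ = Nₕ/36260:
  C: (18685/36260)²·(1−4163/18685)·56.2/4163 = 0.0027860816
  E: (17575/36260)²·(1−2314/17575)·47.3/2314 = 0.0041698508
  → Var(ȳ_str) = 0.0069559324.
Var(ȳ_srs) = (1 − 6477/36260)·68.95/6477 = 0.0087438161.
deff = 0.0069559324 / 0.0087438161 = 0.7955.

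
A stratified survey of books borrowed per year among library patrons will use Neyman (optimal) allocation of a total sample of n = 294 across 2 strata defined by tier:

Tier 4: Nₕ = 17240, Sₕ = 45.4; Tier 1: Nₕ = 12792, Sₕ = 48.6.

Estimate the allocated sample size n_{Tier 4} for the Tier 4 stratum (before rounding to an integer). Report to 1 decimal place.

163.9

Neyman allocation: nₕ = n·NₕSₕ / Σⱼ NⱼSⱼ.
Σ NⱼSⱼ = 17240·45.4 + 12792·48.6 = 1.4043872 × 10^6.
n_{Tier 4} = 294·17240·45.4 / (1.4043872 × 10^6) = 163.9.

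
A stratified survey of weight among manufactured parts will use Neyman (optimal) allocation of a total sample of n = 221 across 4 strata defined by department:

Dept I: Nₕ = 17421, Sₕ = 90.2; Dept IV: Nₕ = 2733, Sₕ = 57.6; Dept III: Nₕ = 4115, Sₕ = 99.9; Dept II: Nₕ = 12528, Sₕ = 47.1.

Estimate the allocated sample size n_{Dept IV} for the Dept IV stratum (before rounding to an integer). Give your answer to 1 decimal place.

Neyman allocation: nₕ = n·NₕSₕ / Σⱼ NⱼSⱼ.
Σ NⱼSⱼ = 17421·90.2 + 2733·57.6 + 4115·99.9 + 12528·47.1 = 2.7299523 × 10^6.
n_{Dept IV} = 221·2733·57.6 / (2.7299523 × 10^6) = 12.7.

12.7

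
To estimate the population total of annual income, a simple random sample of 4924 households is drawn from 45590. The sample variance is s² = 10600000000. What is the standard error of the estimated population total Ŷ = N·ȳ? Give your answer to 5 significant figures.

Var(Ŷ) = N²·Var(ȳ) = N²·(1 − n/N)·s²/n.
f = 4924/45590 = 0.10800614; Var(ȳ) = 0.89199386·10600000000/4924 = 1.9202142 × 10^6.
Var(Ŷ) = 45590² · (1.9202142 × 10^6) = 3.9910656 × 10^15.
SE(Ŷ) = √(3.9910656 × 10^15) = 6.3175 × 10^7.

6.3175 × 10^7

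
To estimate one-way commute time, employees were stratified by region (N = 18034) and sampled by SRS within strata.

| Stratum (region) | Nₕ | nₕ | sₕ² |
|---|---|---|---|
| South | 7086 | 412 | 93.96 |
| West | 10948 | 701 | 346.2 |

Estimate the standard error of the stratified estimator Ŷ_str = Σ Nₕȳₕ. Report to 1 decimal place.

Var(Ŷ_str) = Σₕ Nₕ²(1 − fₕ)sₕ²/nₕ.
South: 7086²·(1 − 412/7086)·93.96/412 = 1.0785323 × 10^7.
West: 10948²·(1 − 701/10948)·346.2/701 = 5.540393 × 10^7.
Sum = 6.6189253 × 10^7.
SE = √(6.6189253 × 10^7) = 8135.7.

8135.7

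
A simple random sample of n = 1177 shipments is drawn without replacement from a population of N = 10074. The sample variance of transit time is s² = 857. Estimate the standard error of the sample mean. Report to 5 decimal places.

0.80191

Under SRS without replacement, Var(ȳ) = (1 − f)·s²/n with f = n/N = 1177/10074 = 0.11683542.
Var(ȳ) = (1 − 0.11683542)·857/1177 = 0.88316458·0.72812234 = 0.64305187.
SE(ȳ) = √(0.64305187) = 0.80191.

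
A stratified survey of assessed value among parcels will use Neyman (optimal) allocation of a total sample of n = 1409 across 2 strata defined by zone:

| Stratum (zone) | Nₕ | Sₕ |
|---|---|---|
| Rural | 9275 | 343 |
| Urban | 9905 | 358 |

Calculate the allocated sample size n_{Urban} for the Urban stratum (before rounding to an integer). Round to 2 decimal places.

742.69

Neyman allocation: nₕ = n·NₕSₕ / Σⱼ NⱼSⱼ.
Σ NⱼSⱼ = 9275·343 + 9905·358 = 6.727315 × 10^6.
n_{Urban} = 1409·9905·358 / (6.727315 × 10^6) = 742.69.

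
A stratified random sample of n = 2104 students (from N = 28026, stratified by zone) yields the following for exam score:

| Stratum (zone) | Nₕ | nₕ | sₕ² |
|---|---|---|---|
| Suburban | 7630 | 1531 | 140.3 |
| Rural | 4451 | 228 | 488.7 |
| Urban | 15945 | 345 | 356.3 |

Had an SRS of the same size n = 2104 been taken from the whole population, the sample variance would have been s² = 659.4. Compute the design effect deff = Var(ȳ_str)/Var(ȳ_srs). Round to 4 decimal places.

Var(ȳ_str) = Σ Wₕ²(1−fₕ)sₕ²/nₕ with Wₕ = Nₕ/28026:
  Suburban: (7630/28026)²·(1−1531/7630)·140.3/1531 = 0.0054292947
  Rural: (4451/28026)²·(1−228/4451)·488.7/228 = 0.051293689
  Urban: (15945/28026)²·(1−345/15945)·356.3/345 = 0.32705712
  → Var(ȳ_str) = 0.3837801.
Var(ȳ_srs) = (1 − 2104/28026)·659.4/2104 = 0.28987489.
deff = 0.3837801 / 0.28987489 = 1.3240.

1.3240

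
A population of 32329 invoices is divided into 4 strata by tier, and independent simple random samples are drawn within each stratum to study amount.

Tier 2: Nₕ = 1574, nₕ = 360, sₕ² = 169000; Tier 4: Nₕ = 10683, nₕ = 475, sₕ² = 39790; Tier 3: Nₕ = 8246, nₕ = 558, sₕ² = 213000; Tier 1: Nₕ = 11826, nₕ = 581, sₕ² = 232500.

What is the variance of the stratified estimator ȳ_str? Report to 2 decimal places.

Var(ȳ_str) = Σₕ Wₕ²(1 − fₕ)sₕ²/nₕ with Wₕ = Nₕ/N, N = 32329.
Tier 2: Wₕ = 0.04868694; term = 0.04868694²·(1 − 0.22871665)·169000/360 = 0.85826831.
Tier 4: Wₕ = 0.33044635; term = 0.33044635²·(1 − 0.04446317)·39790/475 = 8.7403672.
Tier 3: Wₕ = 0.25506511; term = 0.25506511²·(1 − 0.06766917)·213000/558 = 23.153549.
Tier 1: Wₕ = 0.36580160; term = 0.36580160²·(1 − 0.04912904)·232500/581 = 50.916626.
Sum = 83.668811.

83.67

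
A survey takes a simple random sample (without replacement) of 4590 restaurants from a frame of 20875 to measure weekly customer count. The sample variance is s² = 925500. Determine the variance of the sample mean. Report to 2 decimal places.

Under SRS without replacement, Var(ȳ) = (1 − f)·s²/n with f = n/N = 4590/20875 = 0.21988024.
Var(ȳ) = (1 − 0.21988024)·925500/4590 = 0.78011976·201.63399 = 157.29866.

157.30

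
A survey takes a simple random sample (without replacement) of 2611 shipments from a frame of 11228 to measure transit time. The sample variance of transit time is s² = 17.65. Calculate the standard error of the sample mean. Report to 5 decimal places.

0.07203

Under SRS without replacement, Var(ȳ) = (1 − f)·s²/n with f = n/N = 2611/11228 = 0.23254364.
Var(ȳ) = (1 − 0.23254364)·17.65/2611 = 0.76745636·0.0067598621 = 0.0051878992.
SE(ȳ) = √(0.0051878992) = 0.07203.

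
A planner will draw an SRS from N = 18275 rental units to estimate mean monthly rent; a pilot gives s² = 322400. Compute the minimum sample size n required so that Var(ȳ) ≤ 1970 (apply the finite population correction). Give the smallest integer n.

Without fpc, n₀ = s²/D = 322400/1970 = 163.6548.
With fpc, (1 − n/N)·s²/n ≤ D requires n ≥ n₀/(1 + n₀/N) = 163.6548/(1 + 163.6548/18275) = 162.2023.
Rounding up, n = 163.

163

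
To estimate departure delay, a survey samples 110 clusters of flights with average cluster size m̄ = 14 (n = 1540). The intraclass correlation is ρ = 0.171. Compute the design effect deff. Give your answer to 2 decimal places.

3.22

deff = 1 + (14 − 1)·0.171 = 1 + 2.223 = 3.223.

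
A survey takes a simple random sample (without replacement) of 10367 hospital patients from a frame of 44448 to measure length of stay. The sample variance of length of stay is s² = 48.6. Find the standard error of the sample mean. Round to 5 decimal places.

Under SRS without replacement, Var(ȳ) = (1 − f)·s²/n with f = n/N = 10367/44448 = 0.23323884.
Var(ȳ) = (1 − 0.23323884)·48.6/10367 = 0.76676116·0.0046879522 = 0.0035945396.
SE(ȳ) = √(0.0035945396) = 0.05995.

0.05995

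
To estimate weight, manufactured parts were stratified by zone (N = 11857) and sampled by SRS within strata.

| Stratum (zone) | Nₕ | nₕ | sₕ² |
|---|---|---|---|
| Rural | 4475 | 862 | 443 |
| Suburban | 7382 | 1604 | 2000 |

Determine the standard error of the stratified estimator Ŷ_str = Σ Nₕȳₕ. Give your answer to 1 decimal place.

Var(Ŷ_str) = Σₕ Nₕ²(1 − fₕ)sₕ²/nₕ.
Rural: 4475²·(1 − 862/4475)·443/862 = 8.3091665 × 10^6.
Suburban: 7382²·(1 − 1604/7382)·2000/1604 = 5.3183536 × 10^7.
Sum = 6.1492703 × 10^7.
SE = √(6.1492703 × 10^7) = 7841.7.

7841.7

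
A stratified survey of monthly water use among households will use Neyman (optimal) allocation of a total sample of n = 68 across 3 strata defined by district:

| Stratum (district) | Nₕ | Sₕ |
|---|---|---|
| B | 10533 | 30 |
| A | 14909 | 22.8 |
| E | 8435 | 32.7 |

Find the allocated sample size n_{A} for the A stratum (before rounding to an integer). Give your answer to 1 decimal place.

24.8

Neyman allocation: nₕ = n·NₕSₕ / Σⱼ NⱼSⱼ.
Σ NⱼSⱼ = 10533·30 + 14909·22.8 + 8435·32.7 = 931739.7.
n_{A} = 68·14909·22.8 / 931739.7 = 24.8.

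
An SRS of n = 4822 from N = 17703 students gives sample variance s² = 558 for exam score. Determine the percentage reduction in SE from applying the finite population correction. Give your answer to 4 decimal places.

f = n/N = 4822/17703 = 0.27238321.
SE_no-fpc = √(s²/n) = 0.34017586; SE_fpc = √((1−f)s²/n) = 0.29017156.
Ratio = √(1−f) = 0.85300457. Reduction = 100·(1 − 0.85300457) = 14.6995%.

14.6995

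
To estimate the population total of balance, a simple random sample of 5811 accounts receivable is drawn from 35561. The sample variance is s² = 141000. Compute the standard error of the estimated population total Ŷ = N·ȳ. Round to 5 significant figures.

160220

Var(Ŷ) = N²·Var(ȳ) = N²·(1 − n/N)·s²/n.
f = 5811/35561 = 0.16340935; Var(ȳ) = 0.83659065·141000/5811 = 20.299308.
Var(Ŷ) = 35561² · 20.299308 = 2.5670195 × 10^10.
SE(Ŷ) = √(2.5670195 × 10^10) = 160220.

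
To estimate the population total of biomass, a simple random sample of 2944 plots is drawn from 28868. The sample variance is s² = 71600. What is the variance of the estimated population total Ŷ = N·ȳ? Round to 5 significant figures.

Var(Ŷ) = N²·Var(ȳ) = N²·(1 − n/N)·s²/n.
f = 2944/28868 = 0.10198143; Var(ȳ) = 0.89801857·71600/2944 = 21.840397.
Var(Ŷ) = 28868² · 21.840397 = 1.8200944 × 10^10.

1.8201 × 10^10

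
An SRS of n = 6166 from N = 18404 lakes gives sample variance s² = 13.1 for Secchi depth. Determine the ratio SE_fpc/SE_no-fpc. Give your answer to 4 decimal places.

0.8155

f = n/N = 6166/18404 = 0.33503586.
SE_no-fpc = √(s²/n) = 0.046092885; SE_fpc = √((1−f)s²/n) = 0.037586596.
Ratio = √(1−f) = 0.81545333.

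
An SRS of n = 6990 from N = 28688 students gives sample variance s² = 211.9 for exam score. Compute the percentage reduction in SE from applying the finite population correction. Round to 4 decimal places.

13.0320

f = n/N = 6990/28688 = 0.24365588.
SE_no-fpc = √(s²/n) = 0.17411127; SE_fpc = √((1−f)s²/n) = 0.15142117.
Ratio = √(1−f) = 0.86968047. Reduction = 100·(1 − 0.86968047) = 13.0320%.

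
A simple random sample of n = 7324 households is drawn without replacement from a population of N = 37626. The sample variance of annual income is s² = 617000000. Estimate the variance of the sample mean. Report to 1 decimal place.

Under SRS without replacement, Var(ȳ) = (1 − f)·s²/n with f = n/N = 7324/37626 = 0.19465263.
Var(ȳ) = (1 − 0.19465263)·617000000/7324 = 0.80534737·84243.583 = 67845.347.

67845.3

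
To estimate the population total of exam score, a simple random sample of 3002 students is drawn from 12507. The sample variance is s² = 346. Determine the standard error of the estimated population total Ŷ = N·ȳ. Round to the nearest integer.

3702

Var(Ŷ) = N²·Var(ȳ) = N²·(1 − n/N)·s²/n.
f = 3002/12507 = 0.24002559; Var(ȳ) = 0.75997441·346/3002 = 0.087591988.
Var(Ŷ) = 12507² · 0.087591988 = 1.3701581 × 10^7.
SE(Ŷ) = √(1.3701581 × 10^7) = 3702.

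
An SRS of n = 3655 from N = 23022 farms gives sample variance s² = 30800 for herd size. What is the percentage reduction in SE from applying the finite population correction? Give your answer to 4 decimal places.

8.2809

f = n/N = 3655/23022 = 0.15876118.
SE_no-fpc = √(s²/n) = 2.9028973; SE_fpc = √((1−f)s²/n) = 2.6625104.
Ratio = √(1−f) = 0.91719072. Reduction = 100·(1 − 0.91719072) = 8.2809%.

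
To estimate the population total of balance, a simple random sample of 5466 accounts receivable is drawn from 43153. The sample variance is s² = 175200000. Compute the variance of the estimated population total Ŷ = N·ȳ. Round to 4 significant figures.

Var(Ŷ) = N²·Var(ȳ) = N²·(1 − n/N)·s²/n.
f = 5466/43153 = 0.12666559; Var(ȳ) = 0.87333441·175200000/5466 = 27992.717.
Var(Ŷ) = 43153² · 27992.717 = 5.2127517 × 10^13.

5.213 × 10^13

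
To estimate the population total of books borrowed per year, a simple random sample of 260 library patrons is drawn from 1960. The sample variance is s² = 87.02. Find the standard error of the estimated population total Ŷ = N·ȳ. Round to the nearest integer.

1056

Var(Ŷ) = N²·Var(ȳ) = N²·(1 − n/N)·s²/n.
f = 260/1960 = 0.13265306; Var(ȳ) = 0.86734694·87.02/260 = 0.29029435.
Var(Ŷ) = 1960² · 0.29029435 = 1.1151948 × 10^6.
SE(Ŷ) = √(1.1151948 × 10^6) = 1056.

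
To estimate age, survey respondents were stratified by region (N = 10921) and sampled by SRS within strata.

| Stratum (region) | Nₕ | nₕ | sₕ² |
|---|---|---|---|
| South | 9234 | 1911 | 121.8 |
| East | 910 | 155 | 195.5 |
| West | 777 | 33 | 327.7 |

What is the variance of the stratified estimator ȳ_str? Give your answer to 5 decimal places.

0.09153

Var(ȳ_str) = Σₕ Wₕ²(1 − fₕ)sₕ²/nₕ with Wₕ = Nₕ/N, N = 10921.
South: Wₕ = 0.84552697; term = 0.84552697²·(1 − 0.20695257)·121.8/1911 = 0.036136051.
East: Wₕ = 0.08332570; term = 0.08332570²·(1 − 0.17032967)·195.5/155 = 0.0072657189.
West: Wₕ = 0.07114733; term = 0.07114733²·(1 − 0.04247104)·327.7/33 = 0.048131749.
Sum = 0.091533519.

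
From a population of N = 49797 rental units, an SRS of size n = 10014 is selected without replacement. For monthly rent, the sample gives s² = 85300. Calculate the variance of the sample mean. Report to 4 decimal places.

6.8051

Under SRS without replacement, Var(ȳ) = (1 − f)·s²/n with f = n/N = 10014/49797 = 0.20109645.
Var(ȳ) = (1 − 0.20109645)·85300/10014 = 0.79890355·8.5180747 = 6.8051201.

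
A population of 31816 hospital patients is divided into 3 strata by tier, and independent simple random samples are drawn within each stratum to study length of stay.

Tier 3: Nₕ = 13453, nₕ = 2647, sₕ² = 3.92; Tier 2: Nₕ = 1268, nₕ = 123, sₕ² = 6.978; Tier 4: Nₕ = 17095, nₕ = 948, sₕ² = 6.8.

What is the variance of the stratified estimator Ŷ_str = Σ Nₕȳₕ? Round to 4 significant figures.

2.278 × 10^6

Var(Ŷ_str) = Σₕ Nₕ²(1 − fₕ)sₕ²/nₕ.
Tier 3: 13453²·(1 − 2647/13453)·3.92/2647 = 215286.22.
Tier 2: 1268²·(1 − 123/1268)·6.978/123 = 82366.497.
Tier 4: 17095²·(1 − 948/17095)·6.8/948 = 1.9799833 × 10^6.
Sum = 2.277636 × 10^6.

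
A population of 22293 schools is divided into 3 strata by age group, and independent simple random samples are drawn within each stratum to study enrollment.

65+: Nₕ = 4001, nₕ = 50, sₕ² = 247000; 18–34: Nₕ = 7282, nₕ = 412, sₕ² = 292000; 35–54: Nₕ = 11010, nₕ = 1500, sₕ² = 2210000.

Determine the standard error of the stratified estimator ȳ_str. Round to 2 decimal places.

Var(ȳ_str) = Σₕ Wₕ²(1 − fₕ)sₕ²/nₕ with Wₕ = Nₕ/N, N = 22293.
65+: Wₕ = 0.17947338; term = 0.17947338²·(1 − 0.01249688)·247000/50 = 157.13231.
18–34: Wₕ = 0.32664962; term = 0.32664962²·(1 − 0.05657786)·292000/412 = 71.343763.
35–54: Wₕ = 0.49387700; term = 0.49387700²·(1 − 0.13623978)·2210000/1500 = 310.40722.
Sum = 538.88329.
SE = √(538.88329) = 23.21.

23.21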